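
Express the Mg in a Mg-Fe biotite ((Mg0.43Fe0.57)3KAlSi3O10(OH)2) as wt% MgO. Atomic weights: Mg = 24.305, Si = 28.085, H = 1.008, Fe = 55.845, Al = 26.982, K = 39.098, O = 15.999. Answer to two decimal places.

11.03 wt%

Formula mass = 471.187 g/mol.
1.29 Mg → 1.2900 mol MgO per formula unit; M(MgO) = 40.304, so MgO mass = 51.992 g.
51.992/471.187 × 100 = 11.03 wt%.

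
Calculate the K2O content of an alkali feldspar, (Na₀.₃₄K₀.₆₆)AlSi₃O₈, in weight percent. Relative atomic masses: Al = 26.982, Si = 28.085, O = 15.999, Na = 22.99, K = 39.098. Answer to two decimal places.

Formula mass = 272.850 g/mol.
0.66 K → 0.3300 mol K2O per formula unit; M(K2O) = 94.195, so K2O mass = 31.084 g.
31.084/272.850 × 100 = 11.39 wt%.

11.39 wt%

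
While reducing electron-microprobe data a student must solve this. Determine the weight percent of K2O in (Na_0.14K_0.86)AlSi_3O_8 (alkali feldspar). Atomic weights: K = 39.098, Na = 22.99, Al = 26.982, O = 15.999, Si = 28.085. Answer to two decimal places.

14.67 wt%

Molar mass of (Na_0.14K_0.86)AlSi_3O_8 = 0.14·22.99 + 0.86·39.098 + 1·26.982 + 3·28.085 + 8·15.999 = 276.072 g/mol.
Each formula unit contains 0.86 K, equivalent to 0.86/2 = 0.4300 mol K2O.
M(K2O) = 2×39.098 + 1×15.999 = 94.195 g/mol.
Mass of K2O per formula unit = 0.4300 × 94.195 = 40.504 g.
K2O wt% = 40.504 / 276.072 × 100 = 14.67%.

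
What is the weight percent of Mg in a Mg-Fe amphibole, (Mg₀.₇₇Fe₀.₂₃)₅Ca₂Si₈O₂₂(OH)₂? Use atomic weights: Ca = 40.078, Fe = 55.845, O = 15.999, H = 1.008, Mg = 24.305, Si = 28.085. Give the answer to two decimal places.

11.03 weight percent

Molar mass of (Mg₀.₇₇Fe₀.₂₃)₅Ca₂Si₈O₂₂(OH)₂: 3.85×24.305 + 1.15×55.845 + 2×40.078 + 8×28.085 + 24×15.999 + 2×1.008 = 848.624 g/mol.
Mass of Mg per formula unit: 3.85 × 24.305 = 93.574 g.
Weight fraction Mg = 93.574 / 848.624 = 0.1103.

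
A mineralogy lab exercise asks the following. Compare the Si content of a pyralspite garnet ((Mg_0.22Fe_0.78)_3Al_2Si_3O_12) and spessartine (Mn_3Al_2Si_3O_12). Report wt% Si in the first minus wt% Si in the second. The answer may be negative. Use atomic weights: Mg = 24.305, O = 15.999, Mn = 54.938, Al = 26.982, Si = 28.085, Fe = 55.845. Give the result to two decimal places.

M((Mg_0.22Fe_0.78)_3Al_2Si_3O_12) = 476.926 g/mol, so wt% Si = 84.255/476.926 × 100 = 17.67%.
M(Mn_3Al_2Si_3O_12) = 495.021 g/mol, so wt% Si = 84.255/495.021 × 100 = 17.02%.
17.67 − 17.02 = 0.65 pp.

0.65 percentage points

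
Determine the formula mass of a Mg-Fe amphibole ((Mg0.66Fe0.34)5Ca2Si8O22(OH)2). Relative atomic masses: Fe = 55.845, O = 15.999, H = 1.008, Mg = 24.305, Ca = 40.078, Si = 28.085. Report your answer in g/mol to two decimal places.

865.97 g/mol

Mg: 3.30 × 24.305 = 80.2065
Fe: 1.70 × 55.845 = 94.9365
Ca: 2 × 40.078 = 80.1560
Si: 8 × 28.085 = 224.6800
O: 24 × 15.999 = 383.9760
H: 2 × 1.008 = 2.0160
Summing the contributions gives the formula mass.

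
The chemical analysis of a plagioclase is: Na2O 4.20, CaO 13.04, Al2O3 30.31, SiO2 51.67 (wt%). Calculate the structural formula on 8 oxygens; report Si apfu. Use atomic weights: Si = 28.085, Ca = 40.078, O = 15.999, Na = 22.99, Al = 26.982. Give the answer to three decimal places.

4.20 wt% Na2O ÷ 61.979 g/mol = 0.06776 mol, giving 0.13552 Na and 0.06776 O.
13.04 wt% CaO ÷ 56.077 g/mol = 0.23254 mol, giving 0.23254 Ca and 0.23254 O.
30.31 wt% Al2O3 ÷ 101.961 g/mol = 0.29727 mol, giving 0.59454 Al and 0.89181 O.
51.67 wt% SiO2 ÷ 60.083 g/mol = 0.85998 mol, giving 0.85998 Si and 1.71996 O.
Oxygen sums to 2.91207; scaling by 8/2.91207 = 2.74719 puts the formula on 8 O.
Si: 0.85998 × 2.74719 = 2.363 atoms per formula unit.

2.363 Si apfu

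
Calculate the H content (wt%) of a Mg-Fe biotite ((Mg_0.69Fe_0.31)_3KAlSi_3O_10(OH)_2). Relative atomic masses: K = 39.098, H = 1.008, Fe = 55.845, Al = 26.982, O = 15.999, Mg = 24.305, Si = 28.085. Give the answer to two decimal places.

M((Mg_0.69Fe_0.31)_3KAlSi_3O_10(OH)_2) = 446.586 g/mol.
H contributes 2 × 1.008 = 2.016 g per mole.
2.016/446.586 = 0.0045 → 0.45%.

0.45 wt%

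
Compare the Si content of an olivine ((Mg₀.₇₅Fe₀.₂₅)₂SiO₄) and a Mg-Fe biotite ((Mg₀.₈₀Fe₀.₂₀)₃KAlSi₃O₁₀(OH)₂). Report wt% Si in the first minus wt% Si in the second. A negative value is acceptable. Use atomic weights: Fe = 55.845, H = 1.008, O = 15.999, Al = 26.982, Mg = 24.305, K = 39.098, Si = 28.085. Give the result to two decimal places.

First mineral: 28.085 g Si in 156.461 g formula = 17.95 wt% Si.
Second mineral: 84.255 g Si in 436.178 g formula = 19.32 wt% Si.
17.95% − 19.32% gives a difference of -1.37 percentage points.

-1.37 percentage points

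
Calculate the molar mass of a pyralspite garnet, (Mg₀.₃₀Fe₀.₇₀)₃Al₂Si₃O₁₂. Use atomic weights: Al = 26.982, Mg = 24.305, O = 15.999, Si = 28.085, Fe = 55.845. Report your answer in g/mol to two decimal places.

469.36 g/mol

M = 0.90*24.305 + 2.10*55.845 + 2*26.982 + 3*28.085 + 12*15.999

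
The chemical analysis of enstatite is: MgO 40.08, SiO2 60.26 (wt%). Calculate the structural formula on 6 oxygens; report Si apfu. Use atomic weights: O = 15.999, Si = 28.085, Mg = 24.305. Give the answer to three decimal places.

2.006 Si apfu

MgO (M=40.304): mol = 0.99444; Mg = 0.99444, O = 0.99444.
SiO2 (M=60.083): mol = 1.00295; Si = 1.00295, O = 2.00590.
ΣO = 3.00034; factor = 6/ΣO = 1.99977.
Si apfu = 1.00295 × 1.99977 = 2.006.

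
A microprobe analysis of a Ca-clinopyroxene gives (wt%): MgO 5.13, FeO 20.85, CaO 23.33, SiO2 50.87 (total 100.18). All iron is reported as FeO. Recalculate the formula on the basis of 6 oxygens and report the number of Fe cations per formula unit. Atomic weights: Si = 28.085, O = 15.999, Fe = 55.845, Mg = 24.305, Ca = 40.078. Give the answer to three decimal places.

0.689 Fe apfu

MgO: 5.13/40.304 = 0.12728 mol → 0.12728 mol Mg, 0.12728 mol O.
FeO: 20.85/71.844 = 0.29021 mol → 0.29021 mol Fe, 0.29021 mol O.
CaO: 23.33/56.077 = 0.41604 mol → 0.41604 mol Ca, 0.41604 mol O.
SiO2: 50.87/60.083 = 0.84666 mol → 0.84666 mol Si, 1.69332 mol O.
Total oxygen = 2.52685 mol. Normalization factor = 6/2.52685 = 2.37450.
Fe per 6 O = 0.29021 × 2.37450 = 0.689.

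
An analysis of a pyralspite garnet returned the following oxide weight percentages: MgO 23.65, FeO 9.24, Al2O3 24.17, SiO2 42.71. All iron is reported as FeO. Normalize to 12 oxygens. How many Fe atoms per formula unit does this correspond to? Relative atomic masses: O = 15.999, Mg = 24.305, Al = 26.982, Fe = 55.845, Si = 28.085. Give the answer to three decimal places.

0.542 Fe apfu

23.65 wt% MgO ÷ 40.304 g/mol = 0.58679 mol, giving 0.58679 Mg and 0.58679 O.
9.24 wt% FeO ÷ 71.844 g/mol = 0.12861 mol, giving 0.12861 Fe and 0.12861 O.
24.17 wt% Al2O3 ÷ 101.961 g/mol = 0.23705 mol, giving 0.47410 Al and 0.71115 O.
42.71 wt% SiO2 ÷ 60.083 g/mol = 0.71085 mol, giving 0.71085 Si and 1.42170 O.
Oxygen sums to 2.84825; scaling by 12/2.84825 = 4.21311 puts the formula on 12 O.
Fe: 0.12861 × 4.21311 = 0.542 atoms per formula unit.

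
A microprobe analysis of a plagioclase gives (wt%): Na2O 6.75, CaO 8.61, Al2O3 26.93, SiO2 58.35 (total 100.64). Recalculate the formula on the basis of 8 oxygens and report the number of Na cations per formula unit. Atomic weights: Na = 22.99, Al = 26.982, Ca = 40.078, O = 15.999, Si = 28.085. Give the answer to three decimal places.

Na2O (M=61.979): mol = 0.10891; Na = 0.21782, O = 0.10891.
CaO (M=56.077): mol = 0.15354; Ca = 0.15354, O = 0.15354.
Al2O3 (M=101.961): mol = 0.26412; Al = 0.52824, O = 0.79236.
SiO2 (M=60.083): mol = 0.97116; Si = 0.97116, O = 1.94232.
ΣO = 2.99713; factor = 8/ΣO = 2.66922.
Na apfu = 0.21782 × 2.66922 = 0.581.

0.581 Na apfu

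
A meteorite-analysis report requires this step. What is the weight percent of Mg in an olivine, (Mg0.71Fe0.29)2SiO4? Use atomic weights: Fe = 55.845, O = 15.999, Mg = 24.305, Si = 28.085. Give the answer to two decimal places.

21.71 weight percent

M((Mg0.71Fe0.29)2SiO4) = 158.984 g/mol.
Mg contributes 1.42 × 24.305 = 34.513 g per mole.
34.513/158.984 = 0.2171 → 21.71%.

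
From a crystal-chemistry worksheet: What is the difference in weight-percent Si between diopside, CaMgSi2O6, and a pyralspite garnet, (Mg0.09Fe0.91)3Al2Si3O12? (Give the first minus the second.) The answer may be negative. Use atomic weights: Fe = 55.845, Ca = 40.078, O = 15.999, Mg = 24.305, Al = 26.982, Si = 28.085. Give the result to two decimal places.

M(CaMgSi2O6) = 216.547 g/mol, so wt% Si = 56.170/216.547 × 100 = 25.94%.
M((Mg0.09Fe0.91)3Al2Si3O12) = 489.226 g/mol, so wt% Si = 84.255/489.226 × 100 = 17.22%.
25.94 − 17.22 = 8.72 pp.

8.72 percentage points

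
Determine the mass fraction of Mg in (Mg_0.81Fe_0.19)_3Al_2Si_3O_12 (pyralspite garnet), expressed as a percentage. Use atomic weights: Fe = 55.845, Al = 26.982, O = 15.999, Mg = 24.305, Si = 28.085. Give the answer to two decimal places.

M((Mg_0.81Fe_0.19)_3Al_2Si_3O_12) = 421.100 g/mol.
Mg contributes 2.43 × 24.305 = 59.061 g per mole.
59.061/421.100 = 0.1403 → 14.03%.

14.03 weight percent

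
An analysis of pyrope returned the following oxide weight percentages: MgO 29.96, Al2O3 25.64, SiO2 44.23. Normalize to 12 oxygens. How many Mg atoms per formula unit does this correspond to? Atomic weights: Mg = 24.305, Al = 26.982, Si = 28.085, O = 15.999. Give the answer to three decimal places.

3.003 Mg apfu

MgO: 29.96/40.304 = 0.74335 mol → 0.74335 mol Mg, 0.74335 mol O.
Al2O3: 25.64/101.961 = 0.25147 mol → 0.50294 mol Al, 0.75441 mol O.
SiO2: 44.23/60.083 = 0.73615 mol → 0.73615 mol Si, 1.47230 mol O.
Total oxygen = 2.97006 mol. Normalization factor = 12/2.97006 = 4.04032.
Mg per 12 O = 0.74335 × 4.04032 = 3.003.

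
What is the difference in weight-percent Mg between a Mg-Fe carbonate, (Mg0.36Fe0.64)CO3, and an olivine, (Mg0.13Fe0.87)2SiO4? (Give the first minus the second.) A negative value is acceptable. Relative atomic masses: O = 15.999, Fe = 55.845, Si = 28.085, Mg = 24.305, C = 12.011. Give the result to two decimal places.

5.14 percentage points

M((Mg0.36Fe0.64)CO3) = 104.499 g/mol, so wt% Mg = 8.750/104.499 × 100 = 8.37%.
M((Mg0.13Fe0.87)2SiO4) = 195.571 g/mol, so wt% Mg = 6.319/195.571 × 100 = 3.23%.
8.37 − 3.23 = 5.14 pp.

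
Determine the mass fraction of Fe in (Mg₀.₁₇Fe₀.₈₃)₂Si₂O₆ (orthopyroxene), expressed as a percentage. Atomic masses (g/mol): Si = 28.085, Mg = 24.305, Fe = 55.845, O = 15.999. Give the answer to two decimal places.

36.62 mass %

Molar mass of (Mg₀.₁₇Fe₀.₈₃)₂Si₂O₆: 0.34*24.305 + 1.66*55.845 + 2*28.085 + 6*15.999 = 253.130 g/mol.
Mass of Fe per formula unit: 1.66 × 55.845 = 92.703 g.
Weight fraction Fe = 92.703 / 253.130 = 0.3662.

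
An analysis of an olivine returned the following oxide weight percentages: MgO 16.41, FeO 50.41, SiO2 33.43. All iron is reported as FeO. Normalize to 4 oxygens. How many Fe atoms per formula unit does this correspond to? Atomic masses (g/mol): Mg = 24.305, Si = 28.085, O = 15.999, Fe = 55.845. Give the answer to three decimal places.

1.263 Fe apfu

MgO: 16.41/40.304 = 0.40716 mol → 0.40716 mol Mg, 0.40716 mol O.
FeO: 50.41/71.844 = 0.70166 mol → 0.70166 mol Fe, 0.70166 mol O.
SiO2: 33.43/60.083 = 0.55640 mol → 0.55640 mol Si, 1.11280 mol O.
Total oxygen = 2.22162 mol. Normalization factor = 4/2.22162 = 1.80049.
Fe per 4 O = 0.70166 × 1.80049 = 1.263.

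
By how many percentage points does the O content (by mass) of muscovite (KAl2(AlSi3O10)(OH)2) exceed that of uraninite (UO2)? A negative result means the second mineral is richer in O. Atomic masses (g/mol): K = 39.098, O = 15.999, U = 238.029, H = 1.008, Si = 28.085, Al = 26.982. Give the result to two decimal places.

O in KAl2(AlSi3O10)(OH)2: molar mass 398.303 g/mol; 12×15.999 = 191.988 g → 48.20 wt%.
O in UO2: molar mass 270.027 g/mol; 2×15.999 = 31.998 g → 11.85 wt%.
Difference = 48.20 − 11.85 = 36.35 percentage points.

36.35 percentage points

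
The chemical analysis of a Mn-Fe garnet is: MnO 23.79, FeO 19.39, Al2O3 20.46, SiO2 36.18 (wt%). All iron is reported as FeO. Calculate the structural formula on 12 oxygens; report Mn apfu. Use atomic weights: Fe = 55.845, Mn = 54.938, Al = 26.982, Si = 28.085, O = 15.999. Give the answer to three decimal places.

MnO: 23.79/70.937 = 0.33537 mol → 0.33537 mol Mn, 0.33537 mol O.
FeO: 19.39/71.844 = 0.26989 mol → 0.26989 mol Fe, 0.26989 mol O.
Al2O3: 20.46/101.961 = 0.20066 mol → 0.40132 mol Al, 0.60198 mol O.
SiO2: 36.18/60.083 = 0.60217 mol → 0.60217 mol Si, 1.20434 mol O.
Total oxygen = 2.41158 mol. Normalization factor = 12/2.41158 = 4.97599.
Mn per 12 O = 0.33537 × 4.97599 = 1.669.

1.669 Mn apfu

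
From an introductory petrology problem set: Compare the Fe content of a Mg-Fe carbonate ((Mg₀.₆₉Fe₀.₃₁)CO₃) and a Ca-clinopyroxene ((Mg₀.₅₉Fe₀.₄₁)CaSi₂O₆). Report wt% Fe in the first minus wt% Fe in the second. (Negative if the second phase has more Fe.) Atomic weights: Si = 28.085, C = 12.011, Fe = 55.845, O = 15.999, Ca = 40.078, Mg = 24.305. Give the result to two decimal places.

8.42 percentage points

First mineral: 17.312 g Fe in 94.090 g formula = 18.40 wt% Fe.
Second mineral: 22.896 g Fe in 229.478 g formula = 9.98 wt% Fe.
18.40% − 9.98% gives a difference of 8.42 percentage points.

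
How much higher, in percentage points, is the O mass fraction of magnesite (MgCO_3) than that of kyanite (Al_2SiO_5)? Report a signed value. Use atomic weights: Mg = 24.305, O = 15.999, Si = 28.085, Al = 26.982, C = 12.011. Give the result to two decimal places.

7.56 percentage points

First mineral: 47.997 g O in 84.313 g formula = 56.93 wt% O.
Second mineral: 79.995 g O in 162.044 g formula = 49.37 wt% O.
56.93% − 49.37% gives a difference of 7.56 percentage points.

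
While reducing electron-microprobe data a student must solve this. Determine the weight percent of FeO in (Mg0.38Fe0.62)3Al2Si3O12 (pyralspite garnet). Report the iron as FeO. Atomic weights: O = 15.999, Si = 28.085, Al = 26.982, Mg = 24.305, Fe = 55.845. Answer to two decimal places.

28.94 wt%

Formula mass = 461.786 g/mol.
1.86 Fe → 1.8600 mol FeO per formula unit; M(FeO) = 71.844, so FeO mass = 133.630 g.
133.630/461.786 × 100 = 28.94 wt%.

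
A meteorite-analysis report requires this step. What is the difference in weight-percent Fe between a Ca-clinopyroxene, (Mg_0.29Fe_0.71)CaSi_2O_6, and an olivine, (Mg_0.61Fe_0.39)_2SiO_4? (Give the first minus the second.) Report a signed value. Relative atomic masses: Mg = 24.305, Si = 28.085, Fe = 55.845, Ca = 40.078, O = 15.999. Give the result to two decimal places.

-9.76 percentage points

First mineral: 39.650 g Fe in 238.940 g formula = 16.59 wt% Fe.
Second mineral: 43.559 g Fe in 165.292 g formula = 26.35 wt% Fe.
16.59% − 26.35% gives a difference of -9.76 percentage points.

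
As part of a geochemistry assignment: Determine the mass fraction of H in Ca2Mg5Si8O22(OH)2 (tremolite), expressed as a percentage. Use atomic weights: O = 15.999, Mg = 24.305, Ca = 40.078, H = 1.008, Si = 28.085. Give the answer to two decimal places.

0.25 mass %

M(Ca2Mg5Si8O22(OH)2) = 812.353 g/mol.
H contributes 2 × 1.008 = 2.016 g per mole.
2.016/812.353 = 0.0025 → 0.25%.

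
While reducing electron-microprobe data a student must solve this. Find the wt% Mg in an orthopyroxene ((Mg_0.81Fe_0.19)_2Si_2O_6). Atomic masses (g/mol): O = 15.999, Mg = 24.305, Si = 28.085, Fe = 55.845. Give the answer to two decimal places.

18.51 mass %

Formula mass = 1.62×24.305 + 0.38×55.845 + 2×28.085 + 6×15.999 = 212.759 g/mol, of which 39.374 g is Mg.
So Mg makes up 39.374/212.759 = 0.1851 of the mass, i.e. 18.51%.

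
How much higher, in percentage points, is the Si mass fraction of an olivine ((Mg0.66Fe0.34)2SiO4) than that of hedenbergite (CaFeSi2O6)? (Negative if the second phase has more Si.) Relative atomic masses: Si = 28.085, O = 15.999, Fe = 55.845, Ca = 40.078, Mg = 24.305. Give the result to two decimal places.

-5.32 percentage points

First mineral: 28.085 g Si in 162.138 g formula = 17.32 wt% Si.
Second mineral: 56.170 g Si in 248.087 g formula = 22.64 wt% Si.
17.32% − 22.64% gives a difference of -5.32 percentage points.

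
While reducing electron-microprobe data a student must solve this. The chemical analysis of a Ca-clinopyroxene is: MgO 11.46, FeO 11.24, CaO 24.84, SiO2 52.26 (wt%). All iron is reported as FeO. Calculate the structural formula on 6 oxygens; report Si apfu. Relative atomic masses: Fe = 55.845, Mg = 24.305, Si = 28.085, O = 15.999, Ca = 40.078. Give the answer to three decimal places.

1.989 Si apfu

MgO: 11.46/40.304 = 0.28434 mol → 0.28434 mol Mg, 0.28434 mol O.
FeO: 11.24/71.844 = 0.15645 mol → 0.15645 mol Fe, 0.15645 mol O.
CaO: 24.84/56.077 = 0.44296 mol → 0.44296 mol Ca, 0.44296 mol O.
SiO2: 52.26/60.083 = 0.86980 mol → 0.86980 mol Si, 1.73960 mol O.
Total oxygen = 2.62335 mol. Normalization factor = 6/2.62335 = 2.28715.
Si per 6 O = 0.86980 × 2.28715 = 1.989.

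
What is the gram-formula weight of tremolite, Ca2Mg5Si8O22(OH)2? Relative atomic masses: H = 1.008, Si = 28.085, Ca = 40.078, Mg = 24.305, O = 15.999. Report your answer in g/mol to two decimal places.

Ca: 2 × 40.078 = 80.1560
Mg: 5 × 24.305 = 121.5250
Si: 8 × 28.085 = 224.6800
O: 24 × 15.999 = 383.9760
H: 2 × 1.008 = 2.0160
Summing the contributions gives the formula mass.

812.35 g/mol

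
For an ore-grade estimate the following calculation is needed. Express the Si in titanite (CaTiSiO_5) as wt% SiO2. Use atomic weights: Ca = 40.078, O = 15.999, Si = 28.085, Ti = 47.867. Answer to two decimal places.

M(CaTiSiO_5) = 196.025 g/mol; M(SiO2) = 60.083 g/mol.
Moles SiO2 per formula unit = 1 Si ÷ 1 = 1.0000.
SiO2 fraction = (1.0000 × 60.083) / 196.025 = 60.083/196.025 = 0.3065.

30.65 wt%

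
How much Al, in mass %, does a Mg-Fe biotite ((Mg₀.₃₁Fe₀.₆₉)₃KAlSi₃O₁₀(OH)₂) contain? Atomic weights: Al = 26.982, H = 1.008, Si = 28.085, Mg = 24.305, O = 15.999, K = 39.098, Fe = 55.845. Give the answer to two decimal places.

Formula mass = 0.93·24.305 + 2.07·55.845 + 1·39.098 + 1·26.982 + 3·28.085 + 12·15.999 + 2·1.008 = 482.542 g/mol, of which 26.982 g is Al.
So Al makes up 26.982/482.542 = 0.0559 of the mass, i.e. 5.59%.

5.59 mass %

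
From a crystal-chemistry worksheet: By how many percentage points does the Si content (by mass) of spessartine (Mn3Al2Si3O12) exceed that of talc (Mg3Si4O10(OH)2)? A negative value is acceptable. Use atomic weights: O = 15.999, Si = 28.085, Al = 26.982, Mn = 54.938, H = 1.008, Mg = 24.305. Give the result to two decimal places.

-12.60 percentage points

Si in Mn3Al2Si3O12: molar mass 495.021 g/mol; 3×28.085 = 84.255 g → 17.02 wt%.
Si in Mg3Si4O10(OH)2: molar mass 379.259 g/mol; 4×28.085 = 112.340 g → 29.62 wt%.
Difference = 17.02 − 29.62 = -12.60 percentage points.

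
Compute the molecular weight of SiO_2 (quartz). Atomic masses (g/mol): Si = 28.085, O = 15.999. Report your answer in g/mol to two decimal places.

M = 1×28.085 + 2×15.999

60.08 g/mol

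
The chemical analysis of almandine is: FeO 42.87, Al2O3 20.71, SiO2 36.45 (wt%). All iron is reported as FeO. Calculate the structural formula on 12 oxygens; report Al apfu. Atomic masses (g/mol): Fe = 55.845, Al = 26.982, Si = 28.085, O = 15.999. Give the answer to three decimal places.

FeO (M=71.844): mol = 0.59671; Fe = 0.59671, O = 0.59671.
Al2O3 (M=101.961): mol = 0.20312; Al = 0.40624, O = 0.60936.
SiO2 (M=60.083): mol = 0.60666; Si = 0.60666, O = 1.21332.
ΣO = 2.41939; factor = 12/ΣO = 4.95993.
Al apfu = 0.40624 × 4.95993 = 2.015.

2.015 Al apfu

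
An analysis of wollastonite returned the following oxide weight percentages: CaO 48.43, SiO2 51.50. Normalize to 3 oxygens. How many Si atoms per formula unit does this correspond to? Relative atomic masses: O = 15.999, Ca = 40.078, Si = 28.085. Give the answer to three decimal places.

48.43 wt% CaO ÷ 56.077 g/mol = 0.86363 mol, giving 0.86363 Ca and 0.86363 O.
51.50 wt% SiO2 ÷ 60.083 g/mol = 0.85715 mol, giving 0.85715 Si and 1.71430 O.
Oxygen sums to 2.57793; scaling by 3/2.57793 = 1.16372 puts the formula on 3 O.
Si: 0.85715 × 1.16372 = 0.997 atoms per formula unit.

0.997 Si apfu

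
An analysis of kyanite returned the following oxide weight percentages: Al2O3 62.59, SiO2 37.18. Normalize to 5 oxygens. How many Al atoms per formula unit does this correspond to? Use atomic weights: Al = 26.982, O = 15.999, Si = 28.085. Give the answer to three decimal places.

Al2O3 (M=101.961): mol = 0.61386; Al = 1.22772, O = 1.84158.
SiO2 (M=60.083): mol = 0.61881; Si = 0.61881, O = 1.23762.
ΣO = 3.07920; factor = 5/ΣO = 1.62380.
Al apfu = 1.22772 × 1.62380 = 1.994.

1.994 Al apfu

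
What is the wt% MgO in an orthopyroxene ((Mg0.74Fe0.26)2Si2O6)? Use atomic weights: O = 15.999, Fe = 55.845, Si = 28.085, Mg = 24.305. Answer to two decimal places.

M((Mg0.74Fe0.26)2Si2O6) = 217.175 g/mol; M(MgO) = 40.304 g/mol.
Moles MgO per formula unit = 1.48 Mg ÷ 1 = 1.4800.
MgO fraction = (1.4800 × 40.304) / 217.175 = 59.650/217.175 = 0.2747.

27.47 wt%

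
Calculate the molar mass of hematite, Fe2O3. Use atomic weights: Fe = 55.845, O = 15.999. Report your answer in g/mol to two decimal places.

The formula mass is the sum 2×55.845 + 3×15.999.

159.69 g/mol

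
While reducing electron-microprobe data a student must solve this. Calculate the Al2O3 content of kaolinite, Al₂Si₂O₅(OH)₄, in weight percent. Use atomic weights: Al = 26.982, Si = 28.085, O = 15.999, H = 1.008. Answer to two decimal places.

Molar mass of Al₂Si₂O₅(OH)₄ = 2·26.982 + 2·28.085 + 9·15.999 + 4·1.008 = 258.157 g/mol.
Each formula unit contains 2 Al, equivalent to 2/2 = 1.0000 mol Al2O3.
M(Al2O3) = 2×26.982 + 3×15.999 = 101.961 g/mol.
Mass of Al2O3 per formula unit = 1.0000 × 101.961 = 101.961 g.
Al2O3 wt% = 101.961 / 258.157 × 100 = 39.50%.

39.50 wt%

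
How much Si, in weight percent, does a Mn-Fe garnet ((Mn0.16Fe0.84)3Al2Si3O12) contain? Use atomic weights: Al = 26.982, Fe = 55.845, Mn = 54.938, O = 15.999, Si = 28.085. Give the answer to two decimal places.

M((Mn0.16Fe0.84)3Al2Si3O12) = 497.307 g/mol.
Si contributes 3 × 28.085 = 84.255 g per mole.
84.255/497.307 = 0.1694 → 16.94%.

16.94 weight percent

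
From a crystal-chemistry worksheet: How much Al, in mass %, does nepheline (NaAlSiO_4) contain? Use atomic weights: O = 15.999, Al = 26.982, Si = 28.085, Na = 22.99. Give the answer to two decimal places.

Formula mass = 1×22.99 + 1×26.982 + 1×28.085 + 4×15.999 = 142.053 g/mol, of which 26.982 g is Al.
So Al makes up 26.982/142.053 = 0.1899 of the mass, i.e. 18.99%.

18.99 mass %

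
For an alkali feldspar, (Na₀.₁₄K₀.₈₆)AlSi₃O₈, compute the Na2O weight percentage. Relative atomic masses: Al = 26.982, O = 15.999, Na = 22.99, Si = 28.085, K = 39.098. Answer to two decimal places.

1.57 wt%

Molar mass of (Na₀.₁₄K₀.₈₆)AlSi₃O₈ = 0.14·22.99 + 0.86·39.098 + 1·26.982 + 3·28.085 + 8·15.999 = 276.072 g/mol.
Each formula unit contains 0.14 Na, equivalent to 0.14/2 = 0.0700 mol Na2O.
M(Na2O) = 2×22.99 + 1×15.999 = 61.979 g/mol.
Mass of Na2O per formula unit = 0.0700 × 61.979 = 4.339 g.
Na2O wt% = 4.339 / 276.072 × 100 = 1.57%.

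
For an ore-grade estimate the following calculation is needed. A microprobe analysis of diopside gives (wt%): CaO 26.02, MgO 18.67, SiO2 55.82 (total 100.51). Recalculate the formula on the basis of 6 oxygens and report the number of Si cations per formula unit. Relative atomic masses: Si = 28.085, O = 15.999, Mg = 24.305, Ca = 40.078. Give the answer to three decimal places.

2.001 Si apfu

26.02 wt% CaO ÷ 56.077 g/mol = 0.46400 mol, giving 0.46400 Ca and 0.46400 O.
18.67 wt% MgO ÷ 40.304 g/mol = 0.46323 mol, giving 0.46323 Mg and 0.46323 O.
55.82 wt% SiO2 ÷ 60.083 g/mol = 0.92905 mol, giving 0.92905 Si and 1.85810 O.
Oxygen sums to 2.78533; scaling by 6/2.78533 = 2.15414 puts the formula on 6 O.
Si: 0.92905 × 2.15414 = 2.001 atoms per formula unit.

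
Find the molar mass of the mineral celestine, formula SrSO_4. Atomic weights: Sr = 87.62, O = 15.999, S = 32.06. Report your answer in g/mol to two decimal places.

Sr: 1 × 87.62 = 87.6200
S: 1 × 32.06 = 32.0600
O: 4 × 15.999 = 63.9960
Summing the contributions gives the formula mass.

183.68 g/mol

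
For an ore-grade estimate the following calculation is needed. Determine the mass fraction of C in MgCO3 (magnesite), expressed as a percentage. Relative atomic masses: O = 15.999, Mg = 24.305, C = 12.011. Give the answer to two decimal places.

Formula mass = 1*24.305 + 1*12.011 + 3*15.999 = 84.313 g/mol, of which 12.011 g is C.
So C makes up 12.011/84.313 = 0.1425 of the mass, i.e. 14.25%.

14.25 weight percent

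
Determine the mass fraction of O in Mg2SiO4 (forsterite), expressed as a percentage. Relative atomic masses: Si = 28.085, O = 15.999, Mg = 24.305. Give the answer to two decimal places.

45.49 weight percent

Molar mass of Mg2SiO4: 2·24.305 + 1·28.085 + 4·15.999 = 140.691 g/mol.
Mass of O per formula unit: 4 × 15.999 = 63.996 g.
Weight fraction O = 63.996 / 140.691 = 0.4549.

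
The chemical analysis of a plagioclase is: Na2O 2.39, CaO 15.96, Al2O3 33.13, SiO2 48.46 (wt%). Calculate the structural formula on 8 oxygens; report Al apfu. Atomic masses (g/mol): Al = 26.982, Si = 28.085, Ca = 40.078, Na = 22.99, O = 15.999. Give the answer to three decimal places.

1.786 Al apfu

2.39 wt% Na2O ÷ 61.979 g/mol = 0.03856 mol, giving 0.07712 Na and 0.03856 O.
15.96 wt% CaO ÷ 56.077 g/mol = 0.28461 mol, giving 0.28461 Ca and 0.28461 O.
33.13 wt% Al2O3 ÷ 101.961 g/mol = 0.32493 mol, giving 0.64986 Al and 0.97479 O.
48.46 wt% SiO2 ÷ 60.083 g/mol = 0.80655 mol, giving 0.80655 Si and 1.61310 O.
Oxygen sums to 2.91106; scaling by 8/2.91106 = 2.74814 puts the formula on 8 O.
Al: 0.64986 × 2.74814 = 1.786 atoms per formula unit.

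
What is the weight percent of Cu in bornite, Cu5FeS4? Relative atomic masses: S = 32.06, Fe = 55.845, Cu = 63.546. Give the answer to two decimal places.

M(Cu5FeS4) = 501.815 g/mol.
Cu contributes 5 × 63.546 = 317.730 g per mole.
317.730/501.815 = 0.6332 → 63.32%.

63.32 weight percent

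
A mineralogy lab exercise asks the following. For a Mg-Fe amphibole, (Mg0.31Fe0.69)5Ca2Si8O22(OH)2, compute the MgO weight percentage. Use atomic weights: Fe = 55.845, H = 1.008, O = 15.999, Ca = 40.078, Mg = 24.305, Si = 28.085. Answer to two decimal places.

Formula mass = 921.166 g/mol.
1.55 Mg → 1.5500 mol MgO per formula unit; M(MgO) = 40.304, so MgO mass = 62.471 g.
62.471/921.166 × 100 = 6.78 wt%.

6.78 wt%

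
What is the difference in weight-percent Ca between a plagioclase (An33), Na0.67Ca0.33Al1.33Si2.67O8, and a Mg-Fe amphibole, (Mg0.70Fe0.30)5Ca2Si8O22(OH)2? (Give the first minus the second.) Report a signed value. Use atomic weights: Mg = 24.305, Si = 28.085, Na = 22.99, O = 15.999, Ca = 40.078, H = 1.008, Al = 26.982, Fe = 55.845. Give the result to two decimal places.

First mineral: 13.226 g Ca in 267.494 g formula = 4.94 wt% Ca.
Second mineral: 80.156 g Ca in 859.663 g formula = 9.32 wt% Ca.
4.94% − 9.32% gives a difference of -4.38 percentage points.

-4.38 percentage points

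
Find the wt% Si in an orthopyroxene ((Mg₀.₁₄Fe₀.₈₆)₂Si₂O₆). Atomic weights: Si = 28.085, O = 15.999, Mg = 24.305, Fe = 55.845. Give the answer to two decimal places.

22.03 wt%

Formula mass = 0.28*24.305 + 1.72*55.845 + 2*28.085 + 6*15.999 = 255.023 g/mol, of which 56.170 g is Si.
So Si makes up 56.170/255.023 = 0.2203 of the mass, i.e. 22.03%.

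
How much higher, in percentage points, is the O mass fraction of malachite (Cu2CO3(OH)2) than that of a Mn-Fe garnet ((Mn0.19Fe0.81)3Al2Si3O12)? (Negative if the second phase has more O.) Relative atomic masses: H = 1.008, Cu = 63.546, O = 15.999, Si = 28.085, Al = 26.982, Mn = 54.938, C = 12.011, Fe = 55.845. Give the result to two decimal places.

-2.43 percentage points

First mineral: 79.995 g O in 221.114 g formula = 36.18 wt% O.
Second mineral: 191.988 g O in 497.225 g formula = 38.61 wt% O.
36.18% − 38.61% gives a difference of -2.43 percentage points.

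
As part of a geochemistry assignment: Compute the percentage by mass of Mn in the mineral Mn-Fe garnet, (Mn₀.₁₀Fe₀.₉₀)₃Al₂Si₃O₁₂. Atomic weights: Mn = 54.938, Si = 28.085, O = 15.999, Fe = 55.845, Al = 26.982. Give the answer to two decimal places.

3.31 wt%

Formula mass = 0.30×54.938 + 2.70×55.845 + 2×26.982 + 3×28.085 + 12×15.999 = 497.470 g/mol, of which 16.481 g is Mn.
So Mn makes up 16.481/497.470 = 0.0331 of the mass, i.e. 3.31%.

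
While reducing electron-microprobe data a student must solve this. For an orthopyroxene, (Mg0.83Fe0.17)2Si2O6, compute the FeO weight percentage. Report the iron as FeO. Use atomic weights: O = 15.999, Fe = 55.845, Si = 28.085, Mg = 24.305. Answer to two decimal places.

Molar mass of (Mg0.83Fe0.17)2Si2O6 = 1.66×24.305 + 0.34×55.845 + 2×28.085 + 6×15.999 = 211.498 g/mol.
Each formula unit contains 0.34 Fe, equivalent to 0.34/1 = 0.3400 mol FeO.
M(FeO) = 1×55.845 + 1×15.999 = 71.844 g/mol.
Mass of FeO per formula unit = 0.3400 × 71.844 = 24.427 g.
FeO wt% = 24.427 / 211.498 × 100 = 11.55%.

11.55 wt%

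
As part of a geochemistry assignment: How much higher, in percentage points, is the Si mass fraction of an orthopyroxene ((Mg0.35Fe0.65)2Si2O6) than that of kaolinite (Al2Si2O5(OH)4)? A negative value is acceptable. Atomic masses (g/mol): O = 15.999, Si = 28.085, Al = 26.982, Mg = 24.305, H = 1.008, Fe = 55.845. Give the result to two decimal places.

First mineral: 56.170 g Si in 241.776 g formula = 23.23 wt% Si.
Second mineral: 56.170 g Si in 258.157 g formula = 21.76 wt% Si.
23.23% − 21.76% gives a difference of 1.47 percentage points.

1.47 percentage points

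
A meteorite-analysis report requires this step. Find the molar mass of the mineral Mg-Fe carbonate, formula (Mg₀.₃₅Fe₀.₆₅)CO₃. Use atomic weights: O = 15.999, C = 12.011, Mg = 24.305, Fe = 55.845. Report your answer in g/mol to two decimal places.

M = 0.35*24.305 + 0.65*55.845 + 1*12.011 + 3*15.999

104.81 g/mol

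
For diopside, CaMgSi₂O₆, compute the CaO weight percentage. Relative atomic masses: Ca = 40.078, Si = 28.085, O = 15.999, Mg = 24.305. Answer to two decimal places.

M(CaMgSi₂O₆) = 216.547 g/mol; M(CaO) = 56.077 g/mol.
Moles CaO per formula unit = 1 Ca ÷ 1 = 1.0000.
CaO fraction = (1.0000 × 56.077) / 216.547 = 56.077/216.547 = 0.2590.

25.90 wt%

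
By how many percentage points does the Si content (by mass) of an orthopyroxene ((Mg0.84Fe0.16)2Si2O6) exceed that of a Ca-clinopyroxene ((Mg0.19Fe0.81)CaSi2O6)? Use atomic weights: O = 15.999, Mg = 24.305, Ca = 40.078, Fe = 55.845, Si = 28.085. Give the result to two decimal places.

3.44 percentage points

First mineral: 56.170 g Si in 210.867 g formula = 26.64 wt% Si.
Second mineral: 56.170 g Si in 242.094 g formula = 23.20 wt% Si.
26.64% − 23.20% gives a difference of 3.44 percentage points.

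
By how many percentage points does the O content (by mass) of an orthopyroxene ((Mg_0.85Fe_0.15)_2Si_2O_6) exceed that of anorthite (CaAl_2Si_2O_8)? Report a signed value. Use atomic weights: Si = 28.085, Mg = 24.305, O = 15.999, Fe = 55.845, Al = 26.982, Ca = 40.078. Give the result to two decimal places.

O in (Mg_0.85Fe_0.15)_2Si_2O_6: molar mass 210.236 g/mol; 6×15.999 = 95.994 g → 45.66 wt%.
O in CaAl_2Si_2O_8: molar mass 278.204 g/mol; 8×15.999 = 127.992 g → 46.01 wt%.
Difference = 45.66 − 46.01 = -0.35 percentage points.

-0.35 percentage points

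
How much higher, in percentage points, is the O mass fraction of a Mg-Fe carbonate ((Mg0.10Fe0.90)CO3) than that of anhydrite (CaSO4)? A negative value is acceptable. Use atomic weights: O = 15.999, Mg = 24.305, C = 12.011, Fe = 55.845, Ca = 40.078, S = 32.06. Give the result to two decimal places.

M((Mg0.10Fe0.90)CO3) = 112.699 g/mol, so wt% O = 47.997/112.699 × 100 = 42.59%.
M(CaSO4) = 136.134 g/mol, so wt% O = 63.996/136.134 × 100 = 47.01%.
42.59 − 47.01 = -4.42 pp.

-4.42 percentage points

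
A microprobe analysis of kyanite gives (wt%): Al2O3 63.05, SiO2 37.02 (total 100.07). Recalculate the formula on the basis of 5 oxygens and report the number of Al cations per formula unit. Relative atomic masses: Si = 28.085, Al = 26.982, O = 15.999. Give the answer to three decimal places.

Al2O3: 63.05/101.961 = 0.61837 mol → 1.23674 mol Al, 1.85511 mol O.
SiO2: 37.02/60.083 = 0.61615 mol → 0.61615 mol Si, 1.23230 mol O.
Total oxygen = 3.08741 mol. Normalization factor = 5/3.08741 = 1.61948.
Al per 5 O = 1.23674 × 1.61948 = 2.003.

2.003 Al apfu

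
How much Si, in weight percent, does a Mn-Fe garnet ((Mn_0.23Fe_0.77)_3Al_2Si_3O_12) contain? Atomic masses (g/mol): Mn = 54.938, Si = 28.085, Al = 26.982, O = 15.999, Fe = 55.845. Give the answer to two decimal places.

16.95 weight percent

Formula mass = 0.69·54.938 + 2.31·55.845 + 2·26.982 + 3·28.085 + 12·15.999 = 497.116 g/mol, of which 84.255 g is Si.
So Si makes up 84.255/497.116 = 0.1695 of the mass, i.e. 16.95%.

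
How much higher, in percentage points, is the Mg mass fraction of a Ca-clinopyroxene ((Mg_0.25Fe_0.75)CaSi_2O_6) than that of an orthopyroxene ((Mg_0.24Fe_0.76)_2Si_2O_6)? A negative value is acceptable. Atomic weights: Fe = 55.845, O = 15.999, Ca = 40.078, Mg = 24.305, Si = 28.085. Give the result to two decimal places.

-2.16 percentage points

M((Mg_0.25Fe_0.75)CaSi_2O_6) = 240.202 g/mol, so wt% Mg = 6.076/240.202 × 100 = 2.53%.
M((Mg_0.24Fe_0.76)_2Si_2O_6) = 248.715 g/mol, so wt% Mg = 11.666/248.715 × 100 = 4.69%.
2.53 − 4.69 = -2.16 pp.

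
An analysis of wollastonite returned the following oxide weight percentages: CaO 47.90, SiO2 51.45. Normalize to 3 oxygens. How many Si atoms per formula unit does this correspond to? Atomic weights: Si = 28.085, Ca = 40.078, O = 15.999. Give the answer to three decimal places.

CaO: 47.90/56.077 = 0.85418 mol → 0.85418 mol Ca, 0.85418 mol O.
SiO2: 51.45/60.083 = 0.85632 mol → 0.85632 mol Si, 1.71264 mol O.
Total oxygen = 2.56682 mol. Normalization factor = 3/2.56682 = 1.16876.
Si per 3 O = 0.85632 × 1.16876 = 1.001.

1.001 Si apfu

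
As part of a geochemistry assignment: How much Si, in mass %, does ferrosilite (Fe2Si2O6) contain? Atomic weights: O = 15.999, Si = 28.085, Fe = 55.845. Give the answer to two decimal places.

21.29 mass %

Molar mass of Fe2Si2O6: 2×55.845 + 2×28.085 + 6×15.999 = 263.854 g/mol.
Mass of Si per formula unit: 2 × 28.085 = 56.170 g.
Weight fraction Si = 56.170 / 263.854 = 0.2129.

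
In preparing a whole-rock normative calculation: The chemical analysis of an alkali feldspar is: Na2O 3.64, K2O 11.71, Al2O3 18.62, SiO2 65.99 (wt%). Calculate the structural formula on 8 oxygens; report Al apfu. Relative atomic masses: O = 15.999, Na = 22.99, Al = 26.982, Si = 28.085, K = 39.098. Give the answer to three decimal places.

0.998 Al apfu

Na2O (M=61.979): mol = 0.05873; Na = 0.11746, O = 0.05873.
K2O (M=94.195): mol = 0.12432; K = 0.24864, O = 0.12432.
Al2O3 (M=101.961): mol = 0.18262; Al = 0.36524, O = 0.54786.
SiO2 (M=60.083): mol = 1.09831; Si = 1.09831, O = 2.19662.
ΣO = 2.92753; factor = 8/ΣO = 2.73268.
Al apfu = 0.36524 × 2.73268 = 0.998.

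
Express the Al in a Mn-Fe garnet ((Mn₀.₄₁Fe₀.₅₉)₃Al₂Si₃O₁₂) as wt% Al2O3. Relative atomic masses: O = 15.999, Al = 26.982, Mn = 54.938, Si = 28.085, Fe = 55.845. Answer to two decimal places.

Molar mass of (Mn₀.₄₁Fe₀.₅₉)₃Al₂Si₃O₁₂ = 1.23*54.938 + 1.77*55.845 + 2*26.982 + 3*28.085 + 12*15.999 = 496.626 g/mol.
Each formula unit contains 2 Al, equivalent to 2/2 = 1.0000 mol Al2O3.
M(Al2O3) = 2×26.982 + 3×15.999 = 101.961 g/mol.
Mass of Al2O3 per formula unit = 1.0000 × 101.961 = 101.961 g.
Al2O3 wt% = 101.961 / 496.626 × 100 = 20.53%.

20.53 wt%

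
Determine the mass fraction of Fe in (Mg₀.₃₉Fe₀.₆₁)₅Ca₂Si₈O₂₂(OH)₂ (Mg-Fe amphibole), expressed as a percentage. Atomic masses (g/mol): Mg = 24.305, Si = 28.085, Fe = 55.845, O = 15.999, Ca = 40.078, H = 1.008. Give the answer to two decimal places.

Molar mass of (Mg₀.₃₉Fe₀.₆₁)₅Ca₂Si₈O₂₂(OH)₂: 1.95·24.305 + 3.05·55.845 + 2·40.078 + 8·28.085 + 24·15.999 + 2·1.008 = 908.550 g/mol.
Mass of Fe per formula unit: 3.05 × 55.845 = 170.327 g.
Weight fraction Fe = 170.327 / 908.550 = 0.1875.

18.75 mass %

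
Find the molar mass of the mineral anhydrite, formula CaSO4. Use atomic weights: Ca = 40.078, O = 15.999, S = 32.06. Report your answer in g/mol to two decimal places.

Ca: 1 × 40.078 = 40.0780
S: 1 × 32.06 = 32.0600
O: 4 × 15.999 = 63.9960
Summing the contributions gives the formula mass.

136.13 g/mol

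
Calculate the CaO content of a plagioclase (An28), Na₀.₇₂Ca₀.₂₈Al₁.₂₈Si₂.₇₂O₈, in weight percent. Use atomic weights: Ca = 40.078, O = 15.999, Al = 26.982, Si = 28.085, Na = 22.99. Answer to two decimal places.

Molar mass of Na₀.₇₂Ca₀.₂₈Al₁.₂₈Si₂.₇₂O₈ = 0.72×22.99 + 0.28×40.078 + 1.28×26.982 + 2.72×28.085 + 8×15.999 = 266.695 g/mol.
Each formula unit contains 0.28 Ca, equivalent to 0.28/1 = 0.2800 mol CaO.
M(CaO) = 1×40.078 + 1×15.999 = 56.077 g/mol.
Mass of CaO per formula unit = 0.2800 × 56.077 = 15.702 g.
CaO wt% = 15.702 / 266.695 × 100 = 5.89%.

5.89 wt%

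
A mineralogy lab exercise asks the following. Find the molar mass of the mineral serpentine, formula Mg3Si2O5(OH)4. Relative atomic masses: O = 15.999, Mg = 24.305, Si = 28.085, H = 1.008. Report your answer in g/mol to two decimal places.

Mg: 3 × 24.305 = 72.9150
Si: 2 × 28.085 = 56.1700
O: 9 × 15.999 = 143.9910
H: 4 × 1.008 = 4.0320
Summing the contributions gives the formula mass.

277.11 g/mol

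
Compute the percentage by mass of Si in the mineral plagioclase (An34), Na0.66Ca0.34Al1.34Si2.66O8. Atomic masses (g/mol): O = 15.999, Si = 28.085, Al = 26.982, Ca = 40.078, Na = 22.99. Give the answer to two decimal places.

27.91 mass %

Formula mass = 0.66·22.99 + 0.34·40.078 + 1.34·26.982 + 2.66·28.085 + 8·15.999 = 267.654 g/mol, of which 74.706 g is Si.
So Si makes up 74.706/267.654 = 0.2791 of the mass, i.e. 27.91%.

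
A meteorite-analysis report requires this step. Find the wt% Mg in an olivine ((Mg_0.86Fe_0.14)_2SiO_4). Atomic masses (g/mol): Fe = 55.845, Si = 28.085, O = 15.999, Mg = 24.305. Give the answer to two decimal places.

27.96 wt%

Formula mass = 1.72*24.305 + 0.28*55.845 + 1*28.085 + 4*15.999 = 149.522 g/mol, of which 41.805 g is Mg.
So Mg makes up 41.805/149.522 = 0.2796 of the mass, i.e. 27.96%.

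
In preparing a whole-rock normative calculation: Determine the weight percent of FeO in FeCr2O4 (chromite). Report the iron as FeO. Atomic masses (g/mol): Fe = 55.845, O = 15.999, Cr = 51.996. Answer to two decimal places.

Molar mass of FeCr2O4 = 1*55.845 + 2*51.996 + 4*15.999 = 223.833 g/mol.
Each formula unit contains 1 Fe, equivalent to 1/1 = 1.0000 mol FeO.
M(FeO) = 1×55.845 + 1×15.999 = 71.844 g/mol.
Mass of FeO per formula unit = 1.0000 × 71.844 = 71.844 g.
FeO wt% = 71.844 / 223.833 × 100 = 32.10%.

32.10 wt%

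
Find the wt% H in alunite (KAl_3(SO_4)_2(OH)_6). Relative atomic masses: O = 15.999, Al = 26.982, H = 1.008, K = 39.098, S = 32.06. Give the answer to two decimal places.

Formula mass = 1*39.098 + 3*26.982 + 2*32.06 + 14*15.999 + 6*1.008 = 414.198 g/mol, of which 6.048 g is H.
So H makes up 6.048/414.198 = 0.0146 of the mass, i.e. 1.46%.

1.46 mass %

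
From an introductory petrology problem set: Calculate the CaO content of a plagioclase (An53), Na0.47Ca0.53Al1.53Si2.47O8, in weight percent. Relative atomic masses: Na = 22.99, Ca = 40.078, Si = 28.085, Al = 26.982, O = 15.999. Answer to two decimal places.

M(Na0.47Ca0.53Al1.53Si2.47O8) = 270.691 g/mol; M(CaO) = 56.077 g/mol.
Moles CaO per formula unit = 0.53 Ca ÷ 1 = 0.5300.
CaO fraction = (0.5300 × 56.077) / 270.691 = 29.721/270.691 = 0.1098.

10.98 wt%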